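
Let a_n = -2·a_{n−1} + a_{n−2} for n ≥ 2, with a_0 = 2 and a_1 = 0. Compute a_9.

With companion matrix B = [[-2, 1], [1, 0]], [a_n, a_{n−1}]ᵀ = B·[a_{n−1}, a_{n−2}]ᵀ, so [a_9, a_8]ᵀ = B⁸·[a_1, a_0]ᵀ.
B⁸ = [[985, -408], [-408, 169]], giving [a_9, a_8]ᵀ = [[-816], [338]].

-816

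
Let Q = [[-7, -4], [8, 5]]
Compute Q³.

[[-55, -28], [56, 29]]

tr Q = -2 and det Q = -3, so the characteristic polynomial is λ² − (-2)λ + (-3) with roots 1 and -3.
Eigenvectors give P = [[-1, 1], [2, -1]] with P⁻¹ = [[1, 1], [2, 1]], and Q = P·diag(1, -3)·P⁻¹.
Then Q³ = P·diag(1, -27)·P⁻¹ = [[-1, -27], [2, 27]] · [[1, 1], [2, 1]] = [[-55, -28], [56, 29]].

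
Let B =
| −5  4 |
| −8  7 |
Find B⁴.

[[−79, 80], [−160, 161]]

tr B = 2 and det B = −3, so the characteristic polynomial is λ² − (2)λ + (−3) with roots −1 and 3.
Eigenvectors give P = [[1, 1], [1, 2]] with P⁻¹ = [[2, −1], [−1, 1]], and B = P·diag(−1, 3)·P⁻¹.
Then B⁴ = P·diag(1, 81)·P⁻¹ = [[1, 81], [1, 162]] · [[2, −1], [−1, 1]] = [[−79, 80], [−160, 161]].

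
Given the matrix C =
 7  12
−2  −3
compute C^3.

[[79, 156], [−26, −51]]

tr C = 4 and det C = 3, so the characteristic polynomial is λ² − (4)λ + (3) with roots 3 and 1.
Eigenvectors give P = [[3, −2], [−1, 1]] with P⁻¹ = [[1, 2], [1, 3]], and C = P·diag(3, 1)·P⁻¹.
Then C^3 = P·diag(27, 1)·P⁻¹ = [[81, −2], [−27, 1]] · [[1, 2], [1, 3]] = [[79, 156], [−26, −51]].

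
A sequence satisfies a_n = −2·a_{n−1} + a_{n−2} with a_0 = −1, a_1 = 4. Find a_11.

25342

With companion matrix T = [[−2, 1], [1, 0]], [a_n, a_{n−1}]ᵀ = T·[a_{n−1}, a_{n−2}]ᵀ, so [a_11, a_10]ᵀ = T¹⁰·[a_1, a_0]ᵀ.
T¹⁰ = [[5741, −2378], [−2378, 985]], giving [a_11, a_10]ᵀ = [[25342], [−10497]].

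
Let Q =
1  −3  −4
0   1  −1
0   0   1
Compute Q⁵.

[[1, −15, 10], [0, 1, −5], [0, 0, 1]]

Q = I + N where N = [[0, −3, −4], [0, 0, −1], [0, 0, 0]] is strictly upper-triangular, so N³ = 0.
(I + N)⁵ = I + 5·N + 10·N² = [[1, −15, 10], [0, 1, −5], [0, 0, 1]].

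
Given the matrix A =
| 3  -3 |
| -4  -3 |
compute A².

[[21, 0], [0, 21]]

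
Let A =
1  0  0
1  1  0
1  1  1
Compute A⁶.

[[1, 0, 0], [6, 1, 0], [21, 6, 1]]

A = I + N where N = [[0, 0, 0], [1, 0, 0], [1, 1, 0]] is strictly lower-triangular, so N³ = 0.
(I + N)⁶ = I + 6·N + 15·N² = [[1, 0, 0], [6, 1, 0], [21, 6, 1]].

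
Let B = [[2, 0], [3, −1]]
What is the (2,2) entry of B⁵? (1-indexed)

−1

tr B = 1 and det B = −2, so the characteristic polynomial is λ² − (1)λ + (−2) with roots −1 and 2.
Eigenvectors give P = [[0, 1], [1, 1]] with P⁻¹ = [[−1, 1], [1, 0]], and B = P·diag(−1, 2)·P⁻¹.
Then B⁵ = P·diag(−1, 32)·P⁻¹ = [[0, 32], [−1, 32]] · [[−1, 1], [1, 0]] = [[32, 0], [33, −1]].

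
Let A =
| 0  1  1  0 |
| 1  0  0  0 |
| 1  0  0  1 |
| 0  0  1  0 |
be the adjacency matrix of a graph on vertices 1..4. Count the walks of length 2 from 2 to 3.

The number of length-2 walks from vertex 2 to vertex 3 is entry (2,3) of A², where A is the adjacency matrix.
A² = [[2, 0, 0, 1], [0, 1, 1, 0], [0, 1, 2, 0], [1, 0, 0, 1]]

1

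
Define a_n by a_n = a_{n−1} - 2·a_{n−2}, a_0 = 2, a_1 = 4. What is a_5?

8

With companion matrix T = [[1, -2], [1, 0]], [a_n, a_{n−1}]ᵀ = T·[a_{n−1}, a_{n−2}]ᵀ, so [a_5, a_4]ᵀ = T⁴·[a_1, a_0]ᵀ.
T⁴ = [[-1, 6], [-3, 2]], giving [a_5, a_4]ᵀ = [[8], [-8]].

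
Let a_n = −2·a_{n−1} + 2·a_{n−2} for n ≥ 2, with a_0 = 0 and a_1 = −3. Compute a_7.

With companion matrix A = [[−2, 2], [1, 0]], [a_n, a_{n−1}]ᵀ = A·[a_{n−1}, a_{n−2}]ᵀ, so [a_7, a_6]ᵀ = A⁶·[a_1, a_0]ᵀ.
A⁶ = [[328, −240], [−120, 88]], giving [a_7, a_6]ᵀ = [[−984], [360]].

−984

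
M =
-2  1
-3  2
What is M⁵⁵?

M² = I (check: tr M = 0 and det M = -1), so M⁵⁵ = M since 55 is odd.

[[-2, 1], [-3, 2]]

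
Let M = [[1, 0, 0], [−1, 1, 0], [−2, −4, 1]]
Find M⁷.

[[1, 0, 0], [−7, 1, 0], [70, −28, 1]]

M = I + N where N = [[0, 0, 0], [−1, 0, 0], [−2, −4, 0]] is strictly lower-triangular, so N³ = 0.
(I + N)⁷ = I + 7·N + 21·N² = [[1, 0, 0], [−7, 1, 0], [70, −28, 1]].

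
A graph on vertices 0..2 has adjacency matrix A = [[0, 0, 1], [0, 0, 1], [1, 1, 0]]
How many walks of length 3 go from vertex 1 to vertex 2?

2

The number of length-3 walks from vertex 1 to vertex 2 is entry (1,2) of A³, where A is the adjacency matrix.
A² = [[1, 1, 0], [1, 1, 0], [0, 0, 2]]
A³ = [[0, 0, 2], [0, 0, 2], [2, 2, 0]]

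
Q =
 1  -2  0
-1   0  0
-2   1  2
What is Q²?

[[3, -2, 0], [-1, 2, 0], [-7, 6, 4]]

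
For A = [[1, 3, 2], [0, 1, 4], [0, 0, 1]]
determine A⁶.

[[1, 18, 192], [0, 1, 24], [0, 0, 1]]

A = I + N where N = [[0, 3, 2], [0, 0, 4], [0, 0, 0]] is strictly upper-triangular, so N³ = 0.
(I + N)⁶ = I + 6·N + 15·N² = [[1, 18, 192], [0, 1, 24], [0, 0, 1]].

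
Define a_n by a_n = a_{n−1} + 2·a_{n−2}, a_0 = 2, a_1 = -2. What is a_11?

With companion matrix M = [[1, 2], [1, 0]], [a_n, a_{n−1}]ᵀ = M·[a_{n−1}, a_{n−2}]ᵀ, so [a_11, a_10]ᵀ = M^10·[a_1, a_0]ᵀ.
M^10 = [[683, 682], [341, 342]], giving [a_11, a_10]ᵀ = [[-2], [2]].

-2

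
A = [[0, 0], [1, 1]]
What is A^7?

A² = A (a projection; rank 1, trace 1), so A^7 = A.

[[0, 0], [1, 1]]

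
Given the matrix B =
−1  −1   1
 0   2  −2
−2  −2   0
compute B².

[[−1, −3, 1], [4, 8, −4], [2, −2, 2]]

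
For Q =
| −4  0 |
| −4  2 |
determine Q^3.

[[−64, 0], [−48, 8]]

Q^2 = [[16, 0], [8, 4]]
Q^3 = [[−64, 0], [−48, 8]]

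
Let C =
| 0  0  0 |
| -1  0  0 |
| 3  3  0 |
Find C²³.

[[0, 0, 0], [0, 0, 0], [0, 0, 0]]

C is strictly triangular, hence nilpotent: C³ = 0, so C²³ = 0.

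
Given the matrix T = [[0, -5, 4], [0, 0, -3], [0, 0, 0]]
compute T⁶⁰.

[[0, 0, 0], [0, 0, 0], [0, 0, 0]]

T is strictly triangular, hence nilpotent: T³ = 0, so T⁶⁰ = 0.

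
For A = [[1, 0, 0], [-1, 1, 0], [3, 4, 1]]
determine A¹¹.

[[1, 0, 0], [-11, 1, 0], [-187, 44, 1]]

A = I + N where N = [[0, 0, 0], [-1, 0, 0], [3, 4, 0]] is strictly lower-triangular, so N³ = 0.
(I + N)¹¹ = I + 11·N + 55·N² = [[1, 0, 0], [-11, 1, 0], [-187, 44, 1]].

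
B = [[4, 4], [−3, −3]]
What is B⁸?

[[4, 4], [−3, −3]]

B² = B (a projection; rank 1, trace 1), so B⁸ = B.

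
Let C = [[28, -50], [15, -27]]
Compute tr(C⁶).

tr C = 1 and det C = -6, so the characteristic polynomial is λ² − (1)λ + (-6) with roots 3 and -2.
Eigenvectors give P = [[-2, -5], [-1, -3]] with P⁻¹ = [[-3, 5], [1, -2]], and C = P·diag(3, -2)·P⁻¹.
Then C⁶ = P·diag(729, 64)·P⁻¹ = [[-1458, -320], [-729, -192]] · [[-3, 5], [1, -2]] = [[4054, -6650], [1995, -3261]].

793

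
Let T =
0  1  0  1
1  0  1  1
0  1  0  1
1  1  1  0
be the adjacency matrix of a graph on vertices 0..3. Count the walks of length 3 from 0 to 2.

The number of length-3 walks from vertex 0 to vertex 2 is entry (0,2) of T^3, where T is the adjacency matrix.
T^2 = [[2, 1, 2, 1], [1, 3, 1, 2], [2, 1, 2, 1], [1, 2, 1, 3]]
T^3 = [[2, 5, 2, 5], [5, 4, 5, 5], [2, 5, 2, 5], [5, 5, 5, 4]]

2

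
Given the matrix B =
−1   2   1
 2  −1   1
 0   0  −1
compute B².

[[5, −4, 0], [−4, 5, 0], [0, 0, 1]]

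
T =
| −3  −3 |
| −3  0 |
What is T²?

[[18, 9], [9, 9]]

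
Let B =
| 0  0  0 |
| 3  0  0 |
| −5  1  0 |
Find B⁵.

[[0, 0, 0], [0, 0, 0], [0, 0, 0]]

B is strictly triangular, hence nilpotent: B³ = 0, so B⁵ = 0.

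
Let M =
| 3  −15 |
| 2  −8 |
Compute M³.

[[87, −285], [38, −122]]

tr M = −5 and det M = 6, so the characteristic polynomial is λ² − (−5)λ + (6) with roots −2 and −3.
Eigenvectors give P = [[−3, −5], [−1, −2]] with P⁻¹ = [[−2, 5], [1, −3]], and M = P·diag(−2, −3)·P⁻¹.
Then M³ = P·diag(−8, −27)·P⁻¹ = [[24, 135], [8, 54]] · [[−2, 5], [1, −3]] = [[87, −285], [38, −122]].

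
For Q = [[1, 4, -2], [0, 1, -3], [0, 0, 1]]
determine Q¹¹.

Q = I + N where N = [[0, 4, -2], [0, 0, -3], [0, 0, 0]] is strictly upper-triangular, so N³ = 0.
(I + N)¹¹ = I + 11·N + 55·N² = [[1, 44, -682], [0, 1, -33], [0, 0, 1]].

[[1, 44, -682], [0, 1, -33], [0, 0, 1]]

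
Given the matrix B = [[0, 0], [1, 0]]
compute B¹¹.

[[0, 0], [0, 0]]

B is strictly triangular, hence nilpotent: B² = 0, so B¹¹ = 0.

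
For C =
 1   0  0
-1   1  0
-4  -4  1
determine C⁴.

[[1, 0, 0], [-4, 1, 0], [8, -16, 1]]

C = I + N where N = [[0, 0, 0], [-1, 0, 0], [-4, -4, 0]] is strictly lower-triangular, so N³ = 0.
(I + N)⁴ = I + 4·N + 6·N² = [[1, 0, 0], [-4, 1, 0], [8, -16, 1]].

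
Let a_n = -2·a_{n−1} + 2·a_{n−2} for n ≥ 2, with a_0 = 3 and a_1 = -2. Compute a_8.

With companion matrix A = [[-2, 2], [1, 0]], [a_n, a_{n−1}]ᵀ = A·[a_{n−1}, a_{n−2}]ᵀ, so [a_8, a_7]ᵀ = A^7·[a_1, a_0]ᵀ.
A^7 = [[-896, 656], [328, -240]], giving [a_8, a_7]ᵀ = [[3760], [-1376]].

3760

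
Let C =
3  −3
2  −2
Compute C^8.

[[3, −3], [2, −2]]

C² = C (a projection; rank 1, trace 1), so C^8 = C.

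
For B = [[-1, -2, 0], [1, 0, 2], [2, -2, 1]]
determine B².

[[-1, 2, -4], [3, -6, 2], [-2, -6, -3]]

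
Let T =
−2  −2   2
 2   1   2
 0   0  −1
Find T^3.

[[4, 2, 14], [−2, 1, −14], [0, 0, −1]]

T^2 = [[0, 2, −10], [−2, −3, 4], [0, 0, 1]]
T^3 = [[4, 2, 14], [−2, 1, −14], [0, 0, −1]]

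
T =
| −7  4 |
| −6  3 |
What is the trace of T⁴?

tr T = −4 and det T = 3, so the characteristic polynomial is λ² − (−4)λ + (3) with roots −1 and −3.
Eigenvectors give P = [[−2, 1], [−3, 1]] with P⁻¹ = [[1, −1], [3, −2]], and T = P·diag(−1, −3)·P⁻¹.
Then T⁴ = P·diag(1, 81)·P⁻¹ = [[−2, 81], [−3, 81]] · [[1, −1], [3, −2]] = [[241, −160], [240, −159]].

82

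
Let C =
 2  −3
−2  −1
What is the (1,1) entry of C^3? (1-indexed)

C^2 = [[10, −3], [−2, 7]]
C^3 = [[26, −27], [−18, −1]]

26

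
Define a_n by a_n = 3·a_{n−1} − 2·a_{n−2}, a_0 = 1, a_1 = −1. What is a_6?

With companion matrix M = [[3, −2], [1, 0]], [a_n, a_{n−1}]ᵀ = M·[a_{n−1}, a_{n−2}]ᵀ, so [a_6, a_5]ᵀ = M^5·[a_1, a_0]ᵀ.
M^5 = [[63, −62], [31, −30]], giving [a_6, a_5]ᵀ = [[−125], [−61]].

−125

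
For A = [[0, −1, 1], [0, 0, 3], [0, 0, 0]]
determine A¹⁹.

[[0, 0, 0], [0, 0, 0], [0, 0, 0]]

A is strictly triangular, hence nilpotent: A³ = 0, so A¹⁹ = 0.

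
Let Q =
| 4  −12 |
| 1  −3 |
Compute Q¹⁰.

[[4, −12], [1, −3]]

Q² = Q (a projection; rank 1, trace 1), so Q¹⁰ = Q.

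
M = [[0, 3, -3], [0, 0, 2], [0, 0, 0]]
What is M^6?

[[0, 0, 0], [0, 0, 0], [0, 0, 0]]

M is strictly triangular, hence nilpotent: M^3 = 0, so M^6 = 0.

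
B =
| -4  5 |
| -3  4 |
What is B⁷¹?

[[-4, 5], [-3, 4]]

B² = I (check: tr B = 0 and det B = -1), so B⁷¹ = B since 71 is odd.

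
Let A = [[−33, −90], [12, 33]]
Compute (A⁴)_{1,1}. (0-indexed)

tr A = 0 and det A = −9, so the characteristic polynomial is λ² − (0)λ + (−9) with roots −3 and 3.
Eigenvectors give P = [[−3, −5], [1, 2]] with P⁻¹ = [[−2, −5], [1, 3]], and A = P·diag(−3, 3)·P⁻¹.
Then A⁴ = P·diag(81, 81)·P⁻¹ = [[−243, −405], [81, 162]] · [[−2, −5], [1, 3]] = [[81, 0], [0, 81]].

81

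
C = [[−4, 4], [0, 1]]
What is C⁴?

[[256, −204], [0, 1]]

C² = [[16, −12], [0, 1]]
C³ = [[−64, 52], [0, 1]]
C⁴ = [[256, −204], [0, 1]]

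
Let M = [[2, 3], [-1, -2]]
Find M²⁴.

[[1, 0], [0, 1]]

M² = I (check: tr M = 0 and det M = -1), so M²⁴ = I since 24 is even.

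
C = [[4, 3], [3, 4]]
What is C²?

[[25, 24], [24, 25]]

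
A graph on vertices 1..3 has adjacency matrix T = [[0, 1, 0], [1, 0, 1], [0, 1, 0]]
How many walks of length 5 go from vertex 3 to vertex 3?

0

The number of length-5 walks from vertex 3 to vertex 3 is entry (3,3) of T⁵, where T is the adjacency matrix.
T² = [[1, 0, 1], [0, 2, 0], [1, 0, 1]]
T³ = [[0, 2, 0], [2, 0, 2], [0, 2, 0]]
T⁴ = [[2, 0, 2], [0, 4, 0], [2, 0, 2]]
T⁵ = [[0, 4, 0], [4, 0, 4], [0, 4, 0]]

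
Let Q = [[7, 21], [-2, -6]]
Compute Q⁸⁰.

[[7, 21], [-2, -6]]

Q² = Q (a projection; rank 1, trace 1), so Q⁸⁰ = Q.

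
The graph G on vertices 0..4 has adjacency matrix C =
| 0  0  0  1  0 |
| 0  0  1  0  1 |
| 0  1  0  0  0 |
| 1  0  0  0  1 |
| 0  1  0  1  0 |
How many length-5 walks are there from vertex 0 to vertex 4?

The number of length-5 walks from vertex 0 to vertex 4 is entry (0,4) of C^5, where C is the adjacency matrix.
C^2 = [[1, 0, 0, 0, 1], [0, 2, 0, 1, 0], [0, 0, 1, 0, 1], [0, 1, 0, 2, 0], [1, 0, 1, 0, 2]]
C^3 = [[0, 1, 0, 2, 0], [1, 0, 2, 0, 3], [0, 2, 0, 1, 0], [2, 0, 1, 0, 3], [0, 3, 0, 3, 0]]
C^4 = [[2, 0, 1, 0, 3], [0, 5, 0, 4, 0], [1, 0, 2, 0, 3], [0, 4, 0, 5, 0], [3, 0, 3, 0, 6]]
C^5 = [[0, 4, 0, 5, 0], [4, 0, 5, 0, 9], [0, 5, 0, 4, 0], [5, 0, 4, 0, 9], [0, 9, 0, 9, 0]]

0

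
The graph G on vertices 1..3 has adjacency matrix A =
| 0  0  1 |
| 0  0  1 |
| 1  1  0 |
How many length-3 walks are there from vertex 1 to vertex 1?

0

The number of length-3 walks from vertex 1 to vertex 1 is entry (1,1) of A^3, where A is the adjacency matrix.
A^2 = [[1, 1, 0], [1, 1, 0], [0, 0, 2]]
A^3 = [[0, 0, 2], [0, 0, 2], [2, 2, 0]]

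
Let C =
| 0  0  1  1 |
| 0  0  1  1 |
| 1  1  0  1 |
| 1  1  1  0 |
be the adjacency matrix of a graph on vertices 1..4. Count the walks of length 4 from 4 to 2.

9

The number of length-4 walks from vertex 4 to vertex 2 is entry (4,2) of C⁴, where C is the adjacency matrix.
C² = [[2, 2, 1, 1], [2, 2, 1, 1], [1, 1, 3, 2], [1, 1, 2, 3]]
C³ = [[2, 2, 5, 5], [2, 2, 5, 5], [5, 5, 4, 5], [5, 5, 5, 4]]
C⁴ = [[10, 10, 9, 9], [10, 10, 9, 9], [9, 9, 15, 14], [9, 9, 14, 15]]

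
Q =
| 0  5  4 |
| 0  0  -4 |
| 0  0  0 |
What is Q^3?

Q is strictly triangular, hence nilpotent: Q^3 = 0, so Q^3 = 0.

[[0, 0, 0], [0, 0, 0], [0, 0, 0]]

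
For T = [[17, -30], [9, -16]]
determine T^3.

[[53, -90], [27, -46]]

tr T = 1 and det T = -2, so the characteristic polynomial is λ² − (1)λ + (-2) with roots -1 and 2.
Eigenvectors give P = [[5, -2], [3, -1]] with P⁻¹ = [[-1, 2], [-3, 5]], and T = P·diag(-1, 2)·P⁻¹.
Then T^3 = P·diag(-1, 8)·P⁻¹ = [[-5, -16], [-3, -8]] · [[-1, 2], [-3, 5]] = [[53, -90], [27, -46]].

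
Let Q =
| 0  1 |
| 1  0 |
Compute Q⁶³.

[[0, 1], [1, 0]]

Q² = I (check: tr Q = 0 and det Q = −1), so Q⁶³ = Q since 63 is odd.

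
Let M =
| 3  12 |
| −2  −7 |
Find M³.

[[51, 156], [−26, −79]]

tr M = −4 and det M = 3, so the characteristic polynomial is λ² − (−4)λ + (3) with roots −1 and −3.
Eigenvectors give P = [[−3, 2], [1, −1]] with P⁻¹ = [[−1, −2], [−1, −3]], and M = P·diag(−1, −3)·P⁻¹.
Then M³ = P·diag(−1, −27)·P⁻¹ = [[3, −54], [−1, 27]] · [[−1, −2], [−1, −3]] = [[51, 156], [−26, −79]].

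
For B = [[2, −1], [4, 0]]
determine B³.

[[−8, 0], [0, −8]]

B² = [[0, −2], [8, −4]]
B³ = [[−8, 0], [0, −8]]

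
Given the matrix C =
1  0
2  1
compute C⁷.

[[1, 0], [14, 1]]

C = I + N where N = [[0, 0], [2, 0]] is strictly lower-triangular, so N² = 0.
(I + N)⁷ = I + 7·N = [[1, 0], [14, 1]].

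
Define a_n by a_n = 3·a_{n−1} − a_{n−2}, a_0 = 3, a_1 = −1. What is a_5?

−118

With companion matrix C = [[3, −1], [1, 0]], [a_n, a_{n−1}]ᵀ = C·[a_{n−1}, a_{n−2}]ᵀ, so [a_5, a_4]ᵀ = C⁴·[a_1, a_0]ᵀ.
C⁴ = [[55, −21], [21, −8]], giving [a_5, a_4]ᵀ = [[−118], [−45]].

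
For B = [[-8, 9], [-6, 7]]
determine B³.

tr B = -1 and det B = -2, so the characteristic polynomial is λ² − (-1)λ + (-2) with roots 1 and -2.
Eigenvectors give P = [[1, 3], [1, 2]] with P⁻¹ = [[-2, 3], [1, -1]], and B = P·diag(1, -2)·P⁻¹.
Then B³ = P·diag(1, -8)·P⁻¹ = [[1, -24], [1, -16]] · [[-2, 3], [1, -1]] = [[-26, 27], [-18, 19]].

[[-26, 27], [-18, 19]]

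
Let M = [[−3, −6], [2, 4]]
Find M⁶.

[[−3, −6], [2, 4]]

M² = M (a projection; rank 1, trace 1), so M⁶ = M.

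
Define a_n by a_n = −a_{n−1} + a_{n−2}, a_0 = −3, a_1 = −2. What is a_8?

With companion matrix M = [[−1, 1], [1, 0]], [a_n, a_{n−1}]ᵀ = M·[a_{n−1}, a_{n−2}]ᵀ, so [a_8, a_7]ᵀ = M^7·[a_1, a_0]ᵀ.
M^7 = [[−21, 13], [13, −8]], giving [a_8, a_7]ᵀ = [[3], [−2]].

3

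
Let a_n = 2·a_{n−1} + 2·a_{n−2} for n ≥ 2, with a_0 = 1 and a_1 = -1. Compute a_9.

With companion matrix Q = [[2, 2], [1, 0]], [a_n, a_{n−1}]ᵀ = Q·[a_{n−1}, a_{n−2}]ᵀ, so [a_9, a_8]ᵀ = Q^8·[a_1, a_0]ᵀ.
Q^8 = [[2448, 1792], [896, 656]], giving [a_9, a_8]ᵀ = [[-656], [-240]].

-656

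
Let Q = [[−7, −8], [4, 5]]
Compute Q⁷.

[[−4375, −4376], [2188, 2189]]

tr Q = −2 and det Q = −3, so the characteristic polynomial is λ² − (−2)λ + (−3) with roots 1 and −3.
Eigenvectors give P = [[1, 2], [−1, −1]] with P⁻¹ = [[−1, −2], [1, 1]], and Q = P·diag(1, −3)·P⁻¹.
Then Q⁷ = P·diag(1, −2187)·P⁻¹ = [[1, −4374], [−1, 2187]] · [[−1, −2], [1, 1]] = [[−4375, −4376], [2188, 2189]].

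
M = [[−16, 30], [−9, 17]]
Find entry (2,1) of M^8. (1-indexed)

−765

tr M = 1 and det M = −2, so the characteristic polynomial is λ² − (1)λ + (−2) with roots 2 and −1.
Eigenvectors give P = [[5, 2], [3, 1]] with P⁻¹ = [[−1, 2], [3, −5]], and M = P·diag(2, −1)·P⁻¹.
Then M^8 = P·diag(256, 1)·P⁻¹ = [[1280, 2], [768, 1]] · [[−1, 2], [3, −5]] = [[−1274, 2550], [−765, 1531]].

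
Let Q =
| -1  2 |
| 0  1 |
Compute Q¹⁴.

[[1, 0], [0, 1]]

Q² = I (check: tr Q = 0 and det Q = -1), so Q¹⁴ = I since 14 is even.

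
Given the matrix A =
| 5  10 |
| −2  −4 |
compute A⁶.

A² = A (a projection; rank 1, trace 1), so A⁶ = A.

[[5, 10], [−2, −4]]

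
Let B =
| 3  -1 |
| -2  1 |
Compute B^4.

[[153, -56], [-112, 41]]

B^2 = [[11, -4], [-8, 3]]
B^3 = [[41, -15], [-30, 11]]
B^4 = [[153, -56], [-112, 41]]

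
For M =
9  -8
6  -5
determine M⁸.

tr M = 4 and det M = 3, so the characteristic polynomial is λ² − (4)λ + (3) with roots 1 and 3.
Eigenvectors give P = [[-1, -4], [-1, -3]] with P⁻¹ = [[3, -4], [-1, 1]], and M = P·diag(1, 3)·P⁻¹.
Then M⁸ = P·diag(1, 6561)·P⁻¹ = [[-1, -26244], [-1, -19683]] · [[3, -4], [-1, 1]] = [[26241, -26240], [19680, -19679]].

[[26241, -26240], [19680, -19679]]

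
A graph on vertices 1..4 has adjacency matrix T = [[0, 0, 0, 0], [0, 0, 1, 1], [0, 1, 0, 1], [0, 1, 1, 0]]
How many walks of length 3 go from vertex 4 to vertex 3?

The number of length-3 walks from vertex 4 to vertex 3 is entry (4,3) of T³, where T is the adjacency matrix.
T² = [[0, 0, 0, 0], [0, 2, 1, 1], [0, 1, 2, 1], [0, 1, 1, 2]]
T³ = [[0, 0, 0, 0], [0, 2, 3, 3], [0, 3, 2, 3], [0, 3, 3, 2]]

3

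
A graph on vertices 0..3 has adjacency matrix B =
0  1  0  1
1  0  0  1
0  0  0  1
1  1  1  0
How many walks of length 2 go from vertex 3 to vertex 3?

3

The number of length-2 walks from vertex 3 to vertex 3 is entry (3,3) of B², where B is the adjacency matrix.
B² = [[2, 1, 1, 1], [1, 2, 1, 1], [1, 1, 1, 0], [1, 1, 0, 3]]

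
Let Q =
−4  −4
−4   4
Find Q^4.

Q^2 = [[32, 0], [0, 32]]
Q^3 = [[−128, −128], [−128, 128]]
Q^4 = [[1024, 0], [0, 1024]]

[[1024, 0], [0, 1024]]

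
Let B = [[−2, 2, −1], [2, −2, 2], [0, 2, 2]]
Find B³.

B² = [[8, −10, 4], [−8, 12, −2], [4, 0, 8]]
B³ = [[−36, 44, −20], [40, −44, 28], [−8, 24, 12]]

[[−36, 44, −20], [40, −44, 28], [−8, 24, 12]]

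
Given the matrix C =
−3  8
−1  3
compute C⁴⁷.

C² = I (check: tr C = 0 and det C = −1), so C⁴⁷ = C since 47 is odd.

[[−3, 8], [−1, 3]]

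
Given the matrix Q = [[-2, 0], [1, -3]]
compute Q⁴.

[[16, 0], [-65, 81]]

tr Q = -5 and det Q = 6, so the characteristic polynomial is λ² − (-5)λ + (6) with roots -3 and -2.
Eigenvectors give P = [[0, 1], [-1, 1]] with P⁻¹ = [[1, -1], [1, 0]], and Q = P·diag(-3, -2)·P⁻¹.
Then Q⁴ = P·diag(81, 16)·P⁻¹ = [[0, 16], [-81, 16]] · [[1, -1], [1, 0]] = [[16, 0], [-65, 81]].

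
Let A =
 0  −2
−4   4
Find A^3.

[[32, −48], [−96, 128]]

A^2 = [[8, −8], [−16, 24]]
A^3 = [[32, −48], [−96, 128]]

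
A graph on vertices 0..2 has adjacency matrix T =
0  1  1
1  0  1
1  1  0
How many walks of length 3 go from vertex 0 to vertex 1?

The number of length-3 walks from vertex 0 to vertex 1 is entry (0,1) of T^3, where T is the adjacency matrix.
T^2 = [[2, 1, 1], [1, 2, 1], [1, 1, 2]]
T^3 = [[2, 3, 3], [3, 2, 3], [3, 3, 2]]

3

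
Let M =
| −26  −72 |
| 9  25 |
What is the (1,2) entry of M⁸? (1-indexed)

tr M = −1 and det M = −2, so the characteristic polynomial is λ² − (−1)λ + (−2) with roots −2 and 1.
Eigenvectors give P = [[−3, −8], [1, 3]] with P⁻¹ = [[−3, −8], [1, 3]], and M = P·diag(−2, 1)·P⁻¹.
Then M⁸ = P·diag(256, 1)·P⁻¹ = [[−768, −8], [256, 3]] · [[−3, −8], [1, 3]] = [[2296, 6120], [−765, −2039]].

6120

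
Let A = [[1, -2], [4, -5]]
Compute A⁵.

[[241, -242], [484, -485]]

tr A = -4 and det A = 3, so the characteristic polynomial is λ² − (-4)λ + (3) with roots -3 and -1.
Eigenvectors give P = [[1, 1], [2, 1]] with P⁻¹ = [[-1, 1], [2, -1]], and A = P·diag(-3, -1)·P⁻¹.
Then A⁵ = P·diag(-243, -1)·P⁻¹ = [[-243, -1], [-486, -1]] · [[-1, 1], [2, -1]] = [[241, -242], [484, -485]].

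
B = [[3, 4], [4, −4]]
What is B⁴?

[[641, −228], [−228, 1040]]

B² = [[25, −4], [−4, 32]]
B³ = [[59, 116], [116, −144]]
B⁴ = [[641, −228], [−228, 1040]]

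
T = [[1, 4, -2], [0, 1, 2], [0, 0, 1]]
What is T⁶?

[[1, 24, 108], [0, 1, 12], [0, 0, 1]]

T = I + N where N = [[0, 4, -2], [0, 0, 2], [0, 0, 0]] is strictly upper-triangular, so N³ = 0.
(I + N)⁶ = I + 6·N + 15·N² = [[1, 24, 108], [0, 1, 12], [0, 0, 1]].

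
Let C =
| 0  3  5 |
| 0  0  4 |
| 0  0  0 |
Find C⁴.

[[0, 0, 0], [0, 0, 0], [0, 0, 0]]

C is strictly triangular, hence nilpotent: C³ = 0, so C⁴ = 0.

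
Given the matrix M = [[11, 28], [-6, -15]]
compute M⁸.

tr M = -4 and det M = 3, so the characteristic polynomial is λ² − (-4)λ + (3) with roots -1 and -3.
Eigenvectors give P = [[7, -2], [-3, 1]] with P⁻¹ = [[1, 2], [3, 7]], and M = P·diag(-1, -3)·P⁻¹.
Then M⁸ = P·diag(1, 6561)·P⁻¹ = [[7, -13122], [-3, 6561]] · [[1, 2], [3, 7]] = [[-39359, -91840], [19680, 45921]].

[[-39359, -91840], [19680, 45921]]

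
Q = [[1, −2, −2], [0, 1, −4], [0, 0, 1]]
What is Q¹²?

[[1, −24, 504], [0, 1, −48], [0, 0, 1]]

Q = I + N where N = [[0, −2, −2], [0, 0, −4], [0, 0, 0]] is strictly upper-triangular, so N³ = 0.
(I + N)¹² = I + 12·N + 66·N² = [[1, −24, 504], [0, 1, −48], [0, 0, 1]].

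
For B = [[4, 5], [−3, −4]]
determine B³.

B² = I (check: tr B = 0 and det B = −1), so B³ = B since 3 is odd.

[[4, 5], [−3, −4]]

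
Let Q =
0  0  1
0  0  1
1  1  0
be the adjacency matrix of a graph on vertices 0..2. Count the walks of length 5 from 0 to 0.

0

The number of length-5 walks from vertex 0 to vertex 0 is entry (0,0) of Q^5, where Q is the adjacency matrix.
Q^2 = [[1, 1, 0], [1, 1, 0], [0, 0, 2]]
Q^3 = [[0, 0, 2], [0, 0, 2], [2, 2, 0]]
Q^4 = [[2, 2, 0], [2, 2, 0], [0, 0, 4]]
Q^5 = [[0, 0, 4], [0, 0, 4], [4, 4, 0]]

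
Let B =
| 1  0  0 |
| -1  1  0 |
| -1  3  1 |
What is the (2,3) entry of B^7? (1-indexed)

B = I + N where N = [[0, 0, 0], [-1, 0, 0], [-1, 3, 0]] is strictly lower-triangular, so N^3 = 0.
(I + N)^7 = I + 7·N + 21·N^2 = [[1, 0, 0], [-7, 1, 0], [-70, 21, 1]].

0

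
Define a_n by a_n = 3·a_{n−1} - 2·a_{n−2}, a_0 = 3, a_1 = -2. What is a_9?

-2552

With companion matrix C = [[3, -2], [1, 0]], [a_n, a_{n−1}]ᵀ = C·[a_{n−1}, a_{n−2}]ᵀ, so [a_9, a_8]ᵀ = C^8·[a_1, a_0]ᵀ.
C^8 = [[511, -510], [255, -254]], giving [a_9, a_8]ᵀ = [[-2552], [-1272]].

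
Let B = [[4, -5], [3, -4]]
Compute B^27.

[[4, -5], [3, -4]]

B² = I (check: tr B = 0 and det B = -1), so B^27 = B since 27 is odd.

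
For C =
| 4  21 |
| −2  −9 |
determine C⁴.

[[−374, −1365], [130, 471]]

tr C = −5 and det C = 6, so the characteristic polynomial is λ² − (−5)λ + (6) with roots −3 and −2.
Eigenvectors give P = [[−3, 7], [1, −2]] with P⁻¹ = [[2, 7], [1, 3]], and C = P·diag(−3, −2)·P⁻¹.
Then C⁴ = P·diag(81, 16)·P⁻¹ = [[−243, 112], [81, −32]] · [[2, 7], [1, 3]] = [[−374, −1365], [130, 471]].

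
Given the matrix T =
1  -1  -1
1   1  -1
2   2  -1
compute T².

[[-2, -4, 1], [0, -2, -1], [2, -2, -3]]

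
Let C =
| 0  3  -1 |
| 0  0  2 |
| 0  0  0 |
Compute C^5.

[[0, 0, 0], [0, 0, 0], [0, 0, 0]]

C is strictly triangular, hence nilpotent: C^3 = 0, so C^5 = 0.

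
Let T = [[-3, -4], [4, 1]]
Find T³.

T² = [[-7, 8], [-8, -15]]
T³ = [[53, 36], [-36, 17]]

[[53, 36], [-36, 17]]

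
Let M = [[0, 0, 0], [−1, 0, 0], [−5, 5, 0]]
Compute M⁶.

[[0, 0, 0], [0, 0, 0], [0, 0, 0]]

M is strictly triangular, hence nilpotent: M³ = 0, so M⁶ = 0.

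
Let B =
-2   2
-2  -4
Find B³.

B² = [[0, -12], [12, 12]]
B³ = [[24, 48], [-48, -24]]

[[24, 48], [-48, -24]]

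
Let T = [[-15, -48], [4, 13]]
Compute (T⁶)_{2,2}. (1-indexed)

-2183

tr T = -2 and det T = -3, so the characteristic polynomial is λ² − (-2)λ + (-3) with roots -3 and 1.
Eigenvectors give P = [[4, -3], [-1, 1]] with P⁻¹ = [[1, 3], [1, 4]], and T = P·diag(-3, 1)·P⁻¹.
Then T⁶ = P·diag(729, 1)·P⁻¹ = [[2916, -3], [-729, 1]] · [[1, 3], [1, 4]] = [[2913, 8736], [-728, -2183]].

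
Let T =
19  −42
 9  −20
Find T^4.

[[−89, 210], [−45, 106]]

tr T = −1 and det T = −2, so the characteristic polynomial is λ² − (−1)λ + (−2) with roots −2 and 1.
Eigenvectors give P = [[2, 7], [1, 3]] with P⁻¹ = [[−3, 7], [1, −2]], and T = P·diag(−2, 1)·P⁻¹.
Then T^4 = P·diag(16, 1)·P⁻¹ = [[32, 7], [16, 3]] · [[−3, 7], [1, −2]] = [[−89, 210], [−45, 106]].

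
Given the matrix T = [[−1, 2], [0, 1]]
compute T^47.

[[−1, 2], [0, 1]]

T² = I (check: tr T = 0 and det T = −1), so T^47 = T since 47 is odd.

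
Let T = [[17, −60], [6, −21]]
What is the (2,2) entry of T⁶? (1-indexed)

7281

tr T = −4 and det T = 3, so the characteristic polynomial is λ² − (−4)λ + (3) with roots −1 and −3.
Eigenvectors give P = [[10, 3], [3, 1]] with P⁻¹ = [[1, −3], [−3, 10]], and T = P·diag(−1, −3)·P⁻¹.
Then T⁶ = P·diag(1, 729)·P⁻¹ = [[10, 2187], [3, 729]] · [[1, −3], [−3, 10]] = [[−6551, 21840], [−2184, 7281]].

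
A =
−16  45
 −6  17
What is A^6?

tr A = 1 and det A = −2, so the characteristic polynomial is λ² − (1)λ + (−2) with roots −1 and 2.
Eigenvectors give P = [[3, −5], [1, −2]] with P⁻¹ = [[2, −5], [1, −3]], and A = P·diag(−1, 2)·P⁻¹.
Then A^6 = P·diag(1, 64)·P⁻¹ = [[3, −320], [1, −128]] · [[2, −5], [1, −3]] = [[−314, 945], [−126, 379]].

[[−314, 945], [−126, 379]]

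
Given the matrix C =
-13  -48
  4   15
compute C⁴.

[[-239, -960], [80, 321]]

tr C = 2 and det C = -3, so the characteristic polynomial is λ² − (2)λ + (-3) with roots 3 and -1.
Eigenvectors give P = [[3, -4], [-1, 1]] with P⁻¹ = [[-1, -4], [-1, -3]], and C = P·diag(3, -1)·P⁻¹.
Then C⁴ = P·diag(81, 1)·P⁻¹ = [[243, -4], [-81, 1]] · [[-1, -4], [-1, -3]] = [[-239, -960], [80, 321]].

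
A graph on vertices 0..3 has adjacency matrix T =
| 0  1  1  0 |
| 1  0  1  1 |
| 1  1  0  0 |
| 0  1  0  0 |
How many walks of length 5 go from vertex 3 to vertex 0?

6

The number of length-5 walks from vertex 3 to vertex 0 is entry (3,0) of T⁵, where T is the adjacency matrix.
T² = [[2, 1, 1, 1], [1, 3, 1, 0], [1, 1, 2, 1], [1, 0, 1, 1]]
T³ = [[2, 4, 3, 1], [4, 2, 4, 3], [3, 4, 2, 1], [1, 3, 1, 0]]
T⁴ = [[7, 6, 6, 4], [6, 11, 6, 2], [6, 6, 7, 4], [4, 2, 4, 3]]
T⁵ = [[12, 17, 13, 6], [17, 14, 17, 11], [13, 17, 12, 6], [6, 11, 6, 2]]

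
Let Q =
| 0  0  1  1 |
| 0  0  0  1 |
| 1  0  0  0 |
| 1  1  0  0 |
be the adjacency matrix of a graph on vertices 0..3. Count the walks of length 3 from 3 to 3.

The number of length-3 walks from vertex 3 to vertex 3 is entry (3,3) of Q³, where Q is the adjacency matrix.
Q² = [[2, 1, 0, 0], [1, 1, 0, 0], [0, 0, 1, 1], [0, 0, 1, 2]]
Q³ = [[0, 0, 2, 3], [0, 0, 1, 2], [2, 1, 0, 0], [3, 2, 0, 0]]

0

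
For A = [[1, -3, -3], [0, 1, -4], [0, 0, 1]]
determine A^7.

A = I + N where N = [[0, -3, -3], [0, 0, -4], [0, 0, 0]] is strictly upper-triangular, so N^3 = 0.
(I + N)^7 = I + 7·N + 21·N^2 = [[1, -21, 231], [0, 1, -28], [0, 0, 1]].

[[1, -21, 231], [0, 1, -28], [0, 0, 1]]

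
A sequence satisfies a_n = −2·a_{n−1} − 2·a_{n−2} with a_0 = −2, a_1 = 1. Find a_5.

With companion matrix C = [[−2, −2], [1, 0]], [a_n, a_{n−1}]ᵀ = C·[a_{n−1}, a_{n−2}]ᵀ, so [a_5, a_4]ᵀ = C⁴·[a_1, a_0]ᵀ.
C⁴ = [[−4, 0], [0, −4]], giving [a_5, a_4]ᵀ = [[−4], [8]].

−4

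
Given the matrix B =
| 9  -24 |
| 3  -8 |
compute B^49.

B² = B (a projection; rank 1, trace 1), so B^49 = B.

[[9, -24], [3, -8]]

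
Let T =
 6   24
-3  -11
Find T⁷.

[[16344, 49416], [-6177, -18659]]

tr T = -5 and det T = 6, so the characteristic polynomial is λ² − (-5)λ + (6) with roots -3 and -2.
Eigenvectors give P = [[-8, -3], [3, 1]] with P⁻¹ = [[1, 3], [-3, -8]], and T = P·diag(-3, -2)·P⁻¹.
Then T⁷ = P·diag(-2187, -128)·P⁻¹ = [[17496, 384], [-6561, -128]] · [[1, 3], [-3, -8]] = [[16344, 49416], [-6177, -18659]].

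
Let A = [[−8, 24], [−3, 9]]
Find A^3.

A² = A (a projection; rank 1, trace 1), so A^3 = A.

[[−8, 24], [−3, 9]]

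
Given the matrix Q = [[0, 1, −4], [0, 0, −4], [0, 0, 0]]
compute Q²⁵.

[[0, 0, 0], [0, 0, 0], [0, 0, 0]]

Q is strictly triangular, hence nilpotent: Q³ = 0, so Q²⁵ = 0.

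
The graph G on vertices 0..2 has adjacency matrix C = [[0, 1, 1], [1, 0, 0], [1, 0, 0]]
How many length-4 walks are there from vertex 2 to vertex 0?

0

The number of length-4 walks from vertex 2 to vertex 0 is entry (2,0) of C^4, where C is the adjacency matrix.
C^2 = [[2, 0, 0], [0, 1, 1], [0, 1, 1]]
C^3 = [[0, 2, 2], [2, 0, 0], [2, 0, 0]]
C^4 = [[4, 0, 0], [0, 2, 2], [0, 2, 2]]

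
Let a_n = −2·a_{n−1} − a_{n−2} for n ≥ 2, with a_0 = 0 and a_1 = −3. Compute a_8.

With companion matrix A = [[−2, −1], [1, 0]], [a_n, a_{n−1}]ᵀ = A·[a_{n−1}, a_{n−2}]ᵀ, so [a_8, a_7]ᵀ = A^7·[a_1, a_0]ᵀ.
A^7 = [[−8, −7], [7, 6]], giving [a_8, a_7]ᵀ = [[24], [−21]].

24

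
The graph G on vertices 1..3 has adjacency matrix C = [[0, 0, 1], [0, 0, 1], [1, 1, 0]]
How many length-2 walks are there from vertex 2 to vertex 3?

The number of length-2 walks from vertex 2 to vertex 3 is entry (2,3) of C^2, where C is the adjacency matrix.
C^2 = [[1, 1, 0], [1, 1, 0], [0, 0, 2]]

0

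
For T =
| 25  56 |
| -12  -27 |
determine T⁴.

[[-479, -1120], [240, 561]]

tr T = -2 and det T = -3, so the characteristic polynomial is λ² − (-2)λ + (-3) with roots -3 and 1.
Eigenvectors give P = [[2, 7], [-1, -3]] with P⁻¹ = [[-3, -7], [1, 2]], and T = P·diag(-3, 1)·P⁻¹.
Then T⁴ = P·diag(81, 1)·P⁻¹ = [[162, 7], [-81, -3]] · [[-3, -7], [1, 2]] = [[-479, -1120], [240, 561]].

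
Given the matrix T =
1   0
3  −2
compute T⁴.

[[1, 0], [−15, 16]]

tr T = −1 and det T = −2, so the characteristic polynomial is λ² − (−1)λ + (−2) with roots −2 and 1.
Eigenvectors give P = [[0, 1], [−1, 1]] with P⁻¹ = [[1, −1], [1, 0]], and T = P·diag(−2, 1)·P⁻¹.
Then T⁴ = P·diag(16, 1)·P⁻¹ = [[0, 1], [−16, 1]] · [[1, −1], [1, 0]] = [[1, 0], [−15, 16]].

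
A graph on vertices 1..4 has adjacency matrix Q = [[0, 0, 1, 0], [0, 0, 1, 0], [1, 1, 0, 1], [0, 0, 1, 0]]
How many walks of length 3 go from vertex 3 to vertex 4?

3

The number of length-3 walks from vertex 3 to vertex 4 is entry (3,4) of Q³, where Q is the adjacency matrix.
Q² = [[1, 1, 0, 1], [1, 1, 0, 1], [0, 0, 3, 0], [1, 1, 0, 1]]
Q³ = [[0, 0, 3, 0], [0, 0, 3, 0], [3, 3, 0, 3], [0, 0, 3, 0]]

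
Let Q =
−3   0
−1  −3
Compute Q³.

[[−27, 0], [−27, −27]]

Q² = [[9, 0], [6, 9]]
Q³ = [[−27, 0], [−27, −27]]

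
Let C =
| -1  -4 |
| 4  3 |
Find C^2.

[[-15, -8], [8, -7]]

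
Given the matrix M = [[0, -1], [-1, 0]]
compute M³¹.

M² = I (check: tr M = 0 and det M = -1), so M³¹ = M since 31 is odd.

[[0, -1], [-1, 0]]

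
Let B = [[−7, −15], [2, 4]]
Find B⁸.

[[1531, 3825], [−510, −1274]]

tr B = −3 and det B = 2, so the characteristic polynomial is λ² − (−3)λ + (2) with roots −1 and −2.
Eigenvectors give P = [[5, 3], [−2, −1]] with P⁻¹ = [[−1, −3], [2, 5]], and B = P·diag(−1, −2)·P⁻¹.
Then B⁸ = P·diag(1, 256)·P⁻¹ = [[5, 768], [−2, −256]] · [[−1, −3], [2, 5]] = [[1531, 3825], [−510, −1274]].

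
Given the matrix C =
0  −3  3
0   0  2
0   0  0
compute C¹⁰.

[[0, 0, 0], [0, 0, 0], [0, 0, 0]]

C is strictly triangular, hence nilpotent: C³ = 0, so C¹⁰ = 0.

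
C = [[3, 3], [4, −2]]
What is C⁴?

[[453, 111], [148, 268]]

C² = [[21, 3], [4, 16]]
C³ = [[75, 57], [76, −20]]
C⁴ = [[453, 111], [148, 268]]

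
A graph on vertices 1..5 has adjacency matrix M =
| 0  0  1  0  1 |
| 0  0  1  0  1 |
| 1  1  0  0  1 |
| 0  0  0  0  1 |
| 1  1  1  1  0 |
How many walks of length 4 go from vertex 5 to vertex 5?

22

The number of length-4 walks from vertex 5 to vertex 5 is entry (5,5) of M^4, where M is the adjacency matrix.
M^2 = [[2, 2, 1, 1, 1], [2, 2, 1, 1, 1], [1, 1, 3, 1, 2], [1, 1, 1, 1, 0], [1, 1, 2, 0, 4]]
M^3 = [[2, 2, 5, 1, 6], [2, 2, 5, 1, 6], [5, 5, 4, 2, 6], [1, 1, 2, 0, 4], [6, 6, 6, 4, 4]]
M^4 = [[11, 11, 10, 6, 10], [11, 11, 10, 6, 10], [10, 10, 16, 6, 16], [6, 6, 6, 4, 4], [10, 10, 16, 4, 22]]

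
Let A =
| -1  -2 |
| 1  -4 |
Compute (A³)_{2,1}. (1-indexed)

tr A = -5 and det A = 6, so the characteristic polynomial is λ² − (-5)λ + (6) with roots -2 and -3.
Eigenvectors give P = [[2, -1], [1, -1]] with P⁻¹ = [[1, -1], [1, -2]], and A = P·diag(-2, -3)·P⁻¹.
Then A³ = P·diag(-8, -27)·P⁻¹ = [[-16, 27], [-8, 27]] · [[1, -1], [1, -2]] = [[11, -38], [19, -46]].

19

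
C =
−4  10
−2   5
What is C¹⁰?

C² = C (a projection; rank 1, trace 1), so C¹⁰ = C.

[[−4, 10], [−2, 5]]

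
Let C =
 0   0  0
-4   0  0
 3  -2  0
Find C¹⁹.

C is strictly triangular, hence nilpotent: C³ = 0, so C¹⁹ = 0.

[[0, 0, 0], [0, 0, 0], [0, 0, 0]]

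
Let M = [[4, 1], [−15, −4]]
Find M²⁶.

M² = I (check: tr M = 0 and det M = −1), so M²⁶ = I since 26 is even.

[[1, 0], [0, 1]]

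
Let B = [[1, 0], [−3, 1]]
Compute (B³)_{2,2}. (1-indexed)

1

B = I + N where N = [[0, 0], [−3, 0]] is strictly lower-triangular, so N² = 0.
(I + N)³ = I + 3·N = [[1, 0], [−9, 1]].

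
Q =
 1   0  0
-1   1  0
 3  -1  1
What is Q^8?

Q = I + N where N = [[0, 0, 0], [-1, 0, 0], [3, -1, 0]] is strictly lower-triangular, so N^3 = 0.
(I + N)^8 = I + 8·N + 28·N^2 = [[1, 0, 0], [-8, 1, 0], [52, -8, 1]].

[[1, 0, 0], [-8, 1, 0], [52, -8, 1]]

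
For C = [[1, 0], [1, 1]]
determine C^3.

C = I + N where N = [[0, 0], [1, 0]] is strictly lower-triangular, so N^2 = 0.
(I + N)^3 = I + 3·N = [[1, 0], [3, 1]].

[[1, 0], [3, 1]]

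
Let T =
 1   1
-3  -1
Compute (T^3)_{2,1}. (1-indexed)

6

T^2 = [[-2, 0], [0, -2]]
T^3 = [[-2, -2], [6, 2]]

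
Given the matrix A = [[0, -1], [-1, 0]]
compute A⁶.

[[1, 0], [0, 1]]

A² = I (check: tr A = 0 and det A = -1), so A⁶ = I since 6 is even.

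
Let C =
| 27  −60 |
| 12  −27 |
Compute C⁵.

[[2187, −4860], [972, −2187]]

tr C = 0 and det C = −9, so the characteristic polynomial is λ² − (0)λ + (−9) with roots −3 and 3.
Eigenvectors give P = [[2, 5], [1, 2]] with P⁻¹ = [[−2, 5], [1, −2]], and C = P·diag(−3, 3)·P⁻¹.
Then C⁵ = P·diag(−243, 243)·P⁻¹ = [[−486, 1215], [−243, 486]] · [[−2, 5], [1, −2]] = [[2187, −4860], [972, −2187]].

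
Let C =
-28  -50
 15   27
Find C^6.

[[4054, 6650], [-1995, -3261]]

tr C = -1 and det C = -6, so the characteristic polynomial is λ² − (-1)λ + (-6) with roots 2 and -3.
Eigenvectors give P = [[-5, -2], [3, 1]] with P⁻¹ = [[1, 2], [-3, -5]], and C = P·diag(2, -3)·P⁻¹.
Then C^6 = P·diag(64, 729)·P⁻¹ = [[-320, -1458], [192, 729]] · [[1, 2], [-3, -5]] = [[4054, 6650], [-1995, -3261]].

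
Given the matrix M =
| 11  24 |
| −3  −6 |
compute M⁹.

tr M = 5 and det M = 6, so the characteristic polynomial is λ² − (5)λ + (6) with roots 2 and 3.
Eigenvectors give P = [[−8, −3], [3, 1]] with P⁻¹ = [[1, 3], [−3, −8]], and M = P·diag(2, 3)·P⁻¹.
Then M⁹ = P·diag(512, 19683)·P⁻¹ = [[−4096, −59049], [1536, 19683]] · [[1, 3], [−3, −8]] = [[173051, 460104], [−57513, −152856]].

[[173051, 460104], [−57513, −152856]]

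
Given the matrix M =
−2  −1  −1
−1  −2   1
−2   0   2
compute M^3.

[[−16, −15, −5], [−11, −12, 5], [−14, −4, 14]]

M^2 = [[7, 4, −1], [2, 5, 1], [0, 2, 6]]
M^3 = [[−16, −15, −5], [−11, −12, 5], [−14, −4, 14]]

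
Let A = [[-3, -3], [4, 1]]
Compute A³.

[[33, 15], [-20, 13]]

A² = [[-3, 6], [-8, -11]]
A³ = [[33, 15], [-20, 13]]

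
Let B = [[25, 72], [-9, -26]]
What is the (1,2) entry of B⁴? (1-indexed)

-360

tr B = -1 and det B = -2, so the characteristic polynomial is λ² − (-1)λ + (-2) with roots -2 and 1.
Eigenvectors give P = [[-8, -3], [3, 1]] with P⁻¹ = [[1, 3], [-3, -8]], and B = P·diag(-2, 1)·P⁻¹.
Then B⁴ = P·diag(16, 1)·P⁻¹ = [[-128, -3], [48, 1]] · [[1, 3], [-3, -8]] = [[-119, -360], [45, 136]].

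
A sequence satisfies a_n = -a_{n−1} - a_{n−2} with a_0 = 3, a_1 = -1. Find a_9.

With companion matrix A = [[-1, -1], [1, 0]], [a_n, a_{n−1}]ᵀ = A·[a_{n−1}, a_{n−2}]ᵀ, so [a_9, a_8]ᵀ = A⁸·[a_1, a_0]ᵀ.
A⁸ = [[0, 1], [-1, -1]], giving [a_9, a_8]ᵀ = [[3], [-2]].

3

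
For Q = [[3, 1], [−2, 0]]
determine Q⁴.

tr Q = 3 and det Q = 2, so the characteristic polynomial is λ² − (3)λ + (2) with roots 2 and 1.
Eigenvectors give P = [[−1, 1], [1, −2]] with P⁻¹ = [[−2, −1], [−1, −1]], and Q = P·diag(2, 1)·P⁻¹.
Then Q⁴ = P·diag(16, 1)·P⁻¹ = [[−16, 1], [16, −2]] · [[−2, −1], [−1, −1]] = [[31, 15], [−30, −14]].

[[31, 15], [−30, −14]]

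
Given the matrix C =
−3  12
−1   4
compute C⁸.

[[−3, 12], [−1, 4]]

C² = C (a projection; rank 1, trace 1), so C⁸ = C.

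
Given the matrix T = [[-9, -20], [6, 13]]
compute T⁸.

[[-32799, -65600], [19680, 39361]]

tr T = 4 and det T = 3, so the characteristic polynomial is λ² − (4)λ + (3) with roots 3 and 1.
Eigenvectors give P = [[5, -2], [-3, 1]] with P⁻¹ = [[-1, -2], [-3, -5]], and T = P·diag(3, 1)·P⁻¹.
Then T⁸ = P·diag(6561, 1)·P⁻¹ = [[32805, -2], [-19683, 1]] · [[-1, -2], [-3, -5]] = [[-32799, -65600], [19680, 39361]].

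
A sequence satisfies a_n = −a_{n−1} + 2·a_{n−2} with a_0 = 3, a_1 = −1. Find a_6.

With companion matrix M = [[−1, 2], [1, 0]], [a_n, a_{n−1}]ᵀ = M·[a_{n−1}, a_{n−2}]ᵀ, so [a_6, a_5]ᵀ = M⁵·[a_1, a_0]ᵀ.
M⁵ = [[−21, 22], [11, −10]], giving [a_6, a_5]ᵀ = [[87], [−41]].

87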